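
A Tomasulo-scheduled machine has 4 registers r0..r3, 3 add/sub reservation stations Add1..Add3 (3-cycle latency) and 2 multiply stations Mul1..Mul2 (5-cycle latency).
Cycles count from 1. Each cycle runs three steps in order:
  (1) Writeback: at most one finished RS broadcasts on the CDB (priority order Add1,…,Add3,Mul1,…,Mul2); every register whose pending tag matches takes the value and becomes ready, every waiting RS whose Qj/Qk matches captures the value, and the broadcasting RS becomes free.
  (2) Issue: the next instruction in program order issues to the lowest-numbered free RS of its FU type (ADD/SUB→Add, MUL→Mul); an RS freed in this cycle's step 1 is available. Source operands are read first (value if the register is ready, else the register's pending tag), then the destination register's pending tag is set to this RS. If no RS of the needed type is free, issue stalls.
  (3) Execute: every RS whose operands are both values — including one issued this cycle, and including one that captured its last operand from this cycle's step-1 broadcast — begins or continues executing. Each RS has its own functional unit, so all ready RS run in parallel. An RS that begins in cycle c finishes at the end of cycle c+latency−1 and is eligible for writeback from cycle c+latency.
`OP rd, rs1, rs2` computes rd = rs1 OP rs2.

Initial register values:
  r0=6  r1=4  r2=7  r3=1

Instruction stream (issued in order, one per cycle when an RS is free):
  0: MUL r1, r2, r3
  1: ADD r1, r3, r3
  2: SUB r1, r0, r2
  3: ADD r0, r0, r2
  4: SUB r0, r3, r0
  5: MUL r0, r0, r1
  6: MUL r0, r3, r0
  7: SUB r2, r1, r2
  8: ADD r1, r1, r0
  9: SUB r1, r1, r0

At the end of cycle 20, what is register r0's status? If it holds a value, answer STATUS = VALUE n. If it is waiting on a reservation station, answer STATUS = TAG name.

STATUS = VALUE 12

c1: issue MUL r1<-Mul1 | r0:6,r1:Mul1,r2:7,r3:1
c2: issue ADD r1<-Add1 | r0:6,r1:Add1,r2:7,r3:1
c3: issue SUB r1<-Add2 | r0:6,r1:Add2,r2:7,r3:1
c4: issue ADD r0<-Add3 | r0:Add3,r1:Add2,r2:7,r3:1
c5: CDB Add1=2; issue SUB r0<-Add1 | r0:Add1,r1:Add2,r2:7,r3:1
c6: CDB Add2=-1; issue MUL r0<-Mul2 | r0:Mul2,r1:-1,r2:7,r3:1
c7: CDB Add3=13; stall | r0:Mul2,r1:-1,r2:7,r3:1
c8: CDB Mul1=7; issue MUL r0<-Mul1 | r0:Mul1,r1:-1,r2:7,r3:1
c9: issue SUB r2<-Add2 | r0:Mul1,r1:-1,r2:Add2,r3:1
c10: CDB Add1=-12; issue ADD r1<-Add1 | r0:Mul1,r1:Add1,r2:Add2,r3:1
c11: issue SUB r1<-Add3 | r0:Mul1,r1:Add3,r2:Add2,r3:1
c12: CDB Add2=-8 | r0:Mul1,r1:Add3,r2:-8,r3:1
c13: - | r0:Mul1,r1:Add3,r2:-8,r3:1
c14: - | r0:Mul1,r1:Add3,r2:-8,r3:1
c15: CDB Mul2=12 | r0:Mul1,r1:Add3,r2:-8,r3:1
c16: - | r0:Mul1,r1:Add3,r2:-8,r3:1
c17: - | r0:Mul1,r1:Add3,r2:-8,r3:1
c18: - | r0:Mul1,r1:Add3,r2:-8,r3:1
c19: - | r0:Mul1,r1:Add3,r2:-8,r3:1
c20: CDB Mul1=12 | r0:12,r1:Add3,r2:-8,r3:1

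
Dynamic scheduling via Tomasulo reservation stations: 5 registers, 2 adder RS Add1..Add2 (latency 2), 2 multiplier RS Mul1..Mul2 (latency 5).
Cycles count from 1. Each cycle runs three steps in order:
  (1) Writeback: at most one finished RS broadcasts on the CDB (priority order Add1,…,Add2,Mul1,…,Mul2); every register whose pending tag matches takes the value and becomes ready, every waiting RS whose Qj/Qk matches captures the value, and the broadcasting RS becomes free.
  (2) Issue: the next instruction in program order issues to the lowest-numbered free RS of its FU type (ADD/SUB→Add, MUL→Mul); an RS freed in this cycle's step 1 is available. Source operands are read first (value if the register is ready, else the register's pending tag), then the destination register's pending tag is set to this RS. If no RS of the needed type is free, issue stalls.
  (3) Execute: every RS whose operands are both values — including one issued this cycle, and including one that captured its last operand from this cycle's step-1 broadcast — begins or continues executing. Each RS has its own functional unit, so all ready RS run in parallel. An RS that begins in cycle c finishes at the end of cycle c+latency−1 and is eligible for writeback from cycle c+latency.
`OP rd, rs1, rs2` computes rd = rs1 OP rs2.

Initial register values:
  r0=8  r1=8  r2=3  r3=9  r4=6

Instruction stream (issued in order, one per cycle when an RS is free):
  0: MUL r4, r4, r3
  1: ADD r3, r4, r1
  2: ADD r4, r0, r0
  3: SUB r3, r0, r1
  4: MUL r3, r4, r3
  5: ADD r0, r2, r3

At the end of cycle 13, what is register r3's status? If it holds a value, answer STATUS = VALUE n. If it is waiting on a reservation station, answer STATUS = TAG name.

STATUS = VALUE 0

c1: issue MUL r4<-Mul1 | r0:8,r1:8,r2:3,r3:9,r4:Mul1
c2: issue ADD r3<-Add1 | r0:8,r1:8,r2:3,r3:Add1,r4:Mul1
c3: issue ADD r4<-Add2 | r0:8,r1:8,r2:3,r3:Add1,r4:Add2
c4: stall | r0:8,r1:8,r2:3,r3:Add1,r4:Add2
c5: CDB Add2=16; issue SUB r3<-Add2 | r0:8,r1:8,r2:3,r3:Add2,r4:16
c6: CDB Mul1=54; issue MUL r3<-Mul1 | r0:8,r1:8,r2:3,r3:Mul1,r4:16
c7: CDB Add2=0; issue ADD r0<-Add2 | r0:Add2,r1:8,r2:3,r3:Mul1,r4:16
c8: CDB Add1=62 | r0:Add2,r1:8,r2:3,r3:Mul1,r4:16
c9: - | r0:Add2,r1:8,r2:3,r3:Mul1,r4:16
c10: - | r0:Add2,r1:8,r2:3,r3:Mul1,r4:16
c11: - | r0:Add2,r1:8,r2:3,r3:Mul1,r4:16
c12: CDB Mul1=0 | r0:Add2,r1:8,r2:3,r3:0,r4:16
c13: - | r0:Add2,r1:8,r2:3,r3:0,r4:16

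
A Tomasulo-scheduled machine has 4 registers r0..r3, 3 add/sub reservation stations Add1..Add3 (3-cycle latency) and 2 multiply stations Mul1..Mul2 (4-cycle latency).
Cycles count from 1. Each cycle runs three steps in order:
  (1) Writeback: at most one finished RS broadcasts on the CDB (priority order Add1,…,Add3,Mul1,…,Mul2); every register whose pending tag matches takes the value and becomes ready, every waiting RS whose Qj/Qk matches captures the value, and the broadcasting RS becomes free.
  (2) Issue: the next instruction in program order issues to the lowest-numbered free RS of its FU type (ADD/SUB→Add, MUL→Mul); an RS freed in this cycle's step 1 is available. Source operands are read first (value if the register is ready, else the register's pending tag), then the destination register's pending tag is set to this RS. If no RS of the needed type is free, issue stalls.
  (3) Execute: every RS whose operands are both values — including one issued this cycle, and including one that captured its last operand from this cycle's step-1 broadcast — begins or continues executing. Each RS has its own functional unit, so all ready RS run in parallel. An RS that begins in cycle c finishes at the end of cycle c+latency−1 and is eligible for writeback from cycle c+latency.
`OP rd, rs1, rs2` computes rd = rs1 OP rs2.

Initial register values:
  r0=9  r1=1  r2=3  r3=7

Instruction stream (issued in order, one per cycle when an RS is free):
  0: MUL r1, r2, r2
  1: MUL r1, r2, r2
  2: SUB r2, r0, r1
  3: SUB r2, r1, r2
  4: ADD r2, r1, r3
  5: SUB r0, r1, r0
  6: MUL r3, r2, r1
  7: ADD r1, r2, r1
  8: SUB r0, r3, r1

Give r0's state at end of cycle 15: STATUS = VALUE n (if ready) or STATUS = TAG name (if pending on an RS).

cycle 1: issue MUL r1<-Mul1 // r0:9,r1:Mul1,r2:3,r3:7
cycle 2: issue MUL r1<-Mul2 // r0:9,r1:Mul2,r2:3,r3:7
cycle 3: issue SUB r2<-Add1 // r0:9,r1:Mul2,r2:Add1,r3:7
cycle 4: issue SUB r2<-Add2 // r0:9,r1:Mul2,r2:Add2,r3:7
cycle 5: CDB Mul1=9; issue ADD r2<-Add3 // r0:9,r1:Mul2,r2:Add3,r3:7
cycle 6: CDB Mul2=9; stall // r0:9,r1:9,r2:Add3,r3:7
cycle 7: stall // r0:9,r1:9,r2:Add3,r3:7
cycle 8: stall // r0:9,r1:9,r2:Add3,r3:7
cycle 9: CDB Add1=0; issue SUB r0<-Add1 // r0:Add1,r1:9,r2:Add3,r3:7
cycle 10: CDB Add3=16; issue MUL r3<-Mul1 // r0:Add1,r1:9,r2:16,r3:Mul1
cycle 11: issue ADD r1<-Add3 // r0:Add1,r1:Add3,r2:16,r3:Mul1
cycle 12: CDB Add1=0; issue SUB r0<-Add1 // r0:Add1,r1:Add3,r2:16,r3:Mul1
cycle 13: CDB Add2=9 // r0:Add1,r1:Add3,r2:16,r3:Mul1
cycle 14: CDB Add3=25 // r0:Add1,r1:25,r2:16,r3:Mul1
cycle 15: CDB Mul1=144 // r0:Add1,r1:25,r2:16,r3:144

STATUS = TAG Add1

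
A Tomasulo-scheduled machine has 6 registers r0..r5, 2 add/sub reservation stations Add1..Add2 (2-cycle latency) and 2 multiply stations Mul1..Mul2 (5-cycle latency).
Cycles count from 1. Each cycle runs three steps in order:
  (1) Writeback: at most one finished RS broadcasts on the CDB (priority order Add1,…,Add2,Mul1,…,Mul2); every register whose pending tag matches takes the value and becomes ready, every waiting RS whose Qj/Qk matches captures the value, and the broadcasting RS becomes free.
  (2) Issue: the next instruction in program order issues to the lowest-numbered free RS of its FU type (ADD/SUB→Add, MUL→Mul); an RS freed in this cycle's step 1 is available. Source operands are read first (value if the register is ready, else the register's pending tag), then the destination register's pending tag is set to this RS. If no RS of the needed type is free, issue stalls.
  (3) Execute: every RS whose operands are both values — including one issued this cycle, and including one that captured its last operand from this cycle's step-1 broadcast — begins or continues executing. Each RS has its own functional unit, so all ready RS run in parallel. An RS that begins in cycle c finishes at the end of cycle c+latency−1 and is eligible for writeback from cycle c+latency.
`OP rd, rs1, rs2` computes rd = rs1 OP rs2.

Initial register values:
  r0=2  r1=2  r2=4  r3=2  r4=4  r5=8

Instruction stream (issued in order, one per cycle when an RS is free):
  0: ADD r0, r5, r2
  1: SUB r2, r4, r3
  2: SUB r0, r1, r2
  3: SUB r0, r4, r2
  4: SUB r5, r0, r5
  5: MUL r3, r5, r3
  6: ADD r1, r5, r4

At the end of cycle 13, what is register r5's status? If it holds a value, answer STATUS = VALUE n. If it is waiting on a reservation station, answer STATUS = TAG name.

  c1: issue ADD r0<-Add1  regs: r0:Add1,r1:2,r2:4,r3:2,r4:4,r5:8
  c2: issue SUB r2<-Add2  regs: r0:Add1,r1:2,r2:Add2,r3:2,r4:4,r5:8
  c3: CDB Add1=12; issue SUB r0<-Add1  regs: r0:Add1,r1:2,r2:Add2,r3:2,r4:4,r5:8
  c4: CDB Add2=2; issue SUB r0<-Add2  regs: r0:Add2,r1:2,r2:2,r3:2,r4:4,r5:8
  c5: stall  regs: r0:Add2,r1:2,r2:2,r3:2,r4:4,r5:8
  c6: CDB Add1=0; issue SUB r5<-Add1  regs: r0:Add2,r1:2,r2:2,r3:2,r4:4,r5:Add1
  c7: CDB Add2=2; issue MUL r3<-Mul1  regs: r0:2,r1:2,r2:2,r3:Mul1,r4:4,r5:Add1
  c8: issue ADD r1<-Add2  regs: r0:2,r1:Add2,r2:2,r3:Mul1,r4:4,r5:Add1
  c9: CDB Add1=-6  regs: r0:2,r1:Add2,r2:2,r3:Mul1,r4:4,r5:-6
  c10: -  regs: r0:2,r1:Add2,r2:2,r3:Mul1,r4:4,r5:-6
  c11: CDB Add2=-2  regs: r0:2,r1:-2,r2:2,r3:Mul1,r4:4,r5:-6
  c12: -  regs: r0:2,r1:-2,r2:2,r3:Mul1,r4:4,r5:-6
  c13: -  regs: r0:2,r1:-2,r2:2,r3:Mul1,r4:4,r5:-6

STATUS = VALUE -6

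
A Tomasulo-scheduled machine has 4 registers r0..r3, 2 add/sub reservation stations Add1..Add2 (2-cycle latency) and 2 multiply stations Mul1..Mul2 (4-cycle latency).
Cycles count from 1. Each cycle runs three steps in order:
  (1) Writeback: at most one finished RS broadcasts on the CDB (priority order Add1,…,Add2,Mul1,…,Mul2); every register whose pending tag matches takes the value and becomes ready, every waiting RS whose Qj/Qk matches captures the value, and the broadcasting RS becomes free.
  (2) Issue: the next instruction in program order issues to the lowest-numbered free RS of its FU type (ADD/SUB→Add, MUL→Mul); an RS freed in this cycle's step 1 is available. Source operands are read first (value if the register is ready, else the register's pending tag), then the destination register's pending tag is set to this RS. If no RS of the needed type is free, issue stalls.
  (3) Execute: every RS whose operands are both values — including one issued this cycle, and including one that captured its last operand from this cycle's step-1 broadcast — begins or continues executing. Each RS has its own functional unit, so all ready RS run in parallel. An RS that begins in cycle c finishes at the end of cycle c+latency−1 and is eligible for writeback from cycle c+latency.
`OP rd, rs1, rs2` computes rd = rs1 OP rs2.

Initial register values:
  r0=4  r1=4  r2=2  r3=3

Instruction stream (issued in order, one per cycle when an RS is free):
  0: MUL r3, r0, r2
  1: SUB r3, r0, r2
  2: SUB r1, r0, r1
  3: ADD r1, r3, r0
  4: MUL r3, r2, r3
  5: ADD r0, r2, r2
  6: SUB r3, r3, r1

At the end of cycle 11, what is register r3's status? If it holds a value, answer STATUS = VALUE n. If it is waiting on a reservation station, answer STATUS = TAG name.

STATUS = VALUE -2

  c1: issue MUL r3<-Mul1  regs: r0:4,r1:4,r2:2,r3:Mul1
  c2: issue SUB r3<-Add1  regs: r0:4,r1:4,r2:2,r3:Add1
  c3: issue SUB r1<-Add2  regs: r0:4,r1:Add2,r2:2,r3:Add1
  c4: CDB Add1=2; issue ADD r1<-Add1  regs: r0:4,r1:Add1,r2:2,r3:2
  c5: CDB Add2=0; issue MUL r3<-Mul2  regs: r0:4,r1:Add1,r2:2,r3:Mul2
  c6: CDB Add1=6; issue ADD r0<-Add1  regs: r0:Add1,r1:6,r2:2,r3:Mul2
  c7: CDB Mul1=8; issue SUB r3<-Add2  regs: r0:Add1,r1:6,r2:2,r3:Add2
  c8: CDB Add1=4  regs: r0:4,r1:6,r2:2,r3:Add2
  c9: CDB Mul2=4  regs: r0:4,r1:6,r2:2,r3:Add2
  c10: -  regs: r0:4,r1:6,r2:2,r3:Add2
  c11: CDB Add2=-2  regs: r0:4,r1:6,r2:2,r3:-2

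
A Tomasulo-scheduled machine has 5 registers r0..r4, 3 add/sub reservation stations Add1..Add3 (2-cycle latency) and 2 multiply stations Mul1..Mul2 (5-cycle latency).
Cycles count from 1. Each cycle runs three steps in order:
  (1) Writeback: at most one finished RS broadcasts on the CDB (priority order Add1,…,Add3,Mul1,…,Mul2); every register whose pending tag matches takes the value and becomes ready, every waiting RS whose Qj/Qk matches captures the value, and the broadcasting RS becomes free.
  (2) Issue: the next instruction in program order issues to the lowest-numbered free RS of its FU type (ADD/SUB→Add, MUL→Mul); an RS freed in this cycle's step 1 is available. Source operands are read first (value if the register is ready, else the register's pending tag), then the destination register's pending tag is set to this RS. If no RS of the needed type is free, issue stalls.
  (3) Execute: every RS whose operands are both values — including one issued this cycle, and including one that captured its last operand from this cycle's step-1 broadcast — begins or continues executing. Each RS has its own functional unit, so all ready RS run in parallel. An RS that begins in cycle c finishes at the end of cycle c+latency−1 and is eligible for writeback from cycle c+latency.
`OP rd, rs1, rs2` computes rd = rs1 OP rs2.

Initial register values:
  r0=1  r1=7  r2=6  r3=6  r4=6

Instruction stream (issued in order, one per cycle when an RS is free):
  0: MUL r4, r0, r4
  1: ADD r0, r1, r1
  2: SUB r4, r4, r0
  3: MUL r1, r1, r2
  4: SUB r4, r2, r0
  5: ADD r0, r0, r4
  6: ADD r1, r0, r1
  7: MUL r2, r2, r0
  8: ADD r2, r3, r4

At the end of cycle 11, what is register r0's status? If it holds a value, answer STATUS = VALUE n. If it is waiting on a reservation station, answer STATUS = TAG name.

STATUS = VALUE 6

c1: issue MUL r4<-Mul1 | r0:1,r1:7,r2:6,r3:6,r4:Mul1
c2: issue ADD r0<-Add1 | r0:Add1,r1:7,r2:6,r3:6,r4:Mul1
c3: issue SUB r4<-Add2 | r0:Add1,r1:7,r2:6,r3:6,r4:Add2
c4: CDB Add1=14; issue MUL r1<-Mul2 | r0:14,r1:Mul2,r2:6,r3:6,r4:Add2
c5: issue SUB r4<-Add1 | r0:14,r1:Mul2,r2:6,r3:6,r4:Add1
c6: CDB Mul1=6; issue ADD r0<-Add3 | r0:Add3,r1:Mul2,r2:6,r3:6,r4:Add1
c7: CDB Add1=-8; issue ADD r1<-Add1 | r0:Add3,r1:Add1,r2:6,r3:6,r4:-8
c8: CDB Add2=-8; issue MUL r2<-Mul1 | r0:Add3,r1:Add1,r2:Mul1,r3:6,r4:-8
c9: CDB Add3=6; issue ADD r2<-Add2 | r0:6,r1:Add1,r2:Add2,r3:6,r4:-8
c10: CDB Mul2=42 | r0:6,r1:Add1,r2:Add2,r3:6,r4:-8
c11: CDB Add2=-2 | r0:6,r1:Add1,r2:-2,r3:6,r4:-8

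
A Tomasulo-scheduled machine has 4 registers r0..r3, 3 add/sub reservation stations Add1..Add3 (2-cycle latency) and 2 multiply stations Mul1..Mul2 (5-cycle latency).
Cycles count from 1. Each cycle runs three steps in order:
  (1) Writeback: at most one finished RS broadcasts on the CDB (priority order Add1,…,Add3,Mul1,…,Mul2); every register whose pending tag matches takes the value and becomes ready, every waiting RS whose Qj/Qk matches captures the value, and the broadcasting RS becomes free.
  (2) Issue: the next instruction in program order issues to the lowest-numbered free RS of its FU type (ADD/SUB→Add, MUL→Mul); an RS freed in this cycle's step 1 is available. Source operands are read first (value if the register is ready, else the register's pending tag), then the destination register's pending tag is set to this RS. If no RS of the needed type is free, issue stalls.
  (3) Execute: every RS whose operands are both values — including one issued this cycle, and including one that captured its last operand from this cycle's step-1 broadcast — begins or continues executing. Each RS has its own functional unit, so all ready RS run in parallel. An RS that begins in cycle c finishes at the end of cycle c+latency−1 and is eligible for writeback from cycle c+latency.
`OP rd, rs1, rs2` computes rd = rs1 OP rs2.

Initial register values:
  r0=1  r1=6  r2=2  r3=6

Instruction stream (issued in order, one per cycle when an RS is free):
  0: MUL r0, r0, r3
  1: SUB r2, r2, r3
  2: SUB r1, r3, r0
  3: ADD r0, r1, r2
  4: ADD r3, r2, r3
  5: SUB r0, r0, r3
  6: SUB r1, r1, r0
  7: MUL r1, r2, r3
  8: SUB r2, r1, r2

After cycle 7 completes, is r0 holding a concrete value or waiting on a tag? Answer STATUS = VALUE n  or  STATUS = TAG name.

cycle 1: issue MUL r0<-Mul1 // r0:Mul1,r1:6,r2:2,r3:6
cycle 2: issue SUB r2<-Add1 // r0:Mul1,r1:6,r2:Add1,r3:6
cycle 3: issue SUB r1<-Add2 // r0:Mul1,r1:Add2,r2:Add1,r3:6
cycle 4: CDB Add1=-4; issue ADD r0<-Add1 // r0:Add1,r1:Add2,r2:-4,r3:6
cycle 5: issue ADD r3<-Add3 // r0:Add1,r1:Add2,r2:-4,r3:Add3
cycle 6: CDB Mul1=6; stall // r0:Add1,r1:Add2,r2:-4,r3:Add3
cycle 7: CDB Add3=2; issue SUB r0<-Add3 // r0:Add3,r1:Add2,r2:-4,r3:2

STATUS = TAG Add3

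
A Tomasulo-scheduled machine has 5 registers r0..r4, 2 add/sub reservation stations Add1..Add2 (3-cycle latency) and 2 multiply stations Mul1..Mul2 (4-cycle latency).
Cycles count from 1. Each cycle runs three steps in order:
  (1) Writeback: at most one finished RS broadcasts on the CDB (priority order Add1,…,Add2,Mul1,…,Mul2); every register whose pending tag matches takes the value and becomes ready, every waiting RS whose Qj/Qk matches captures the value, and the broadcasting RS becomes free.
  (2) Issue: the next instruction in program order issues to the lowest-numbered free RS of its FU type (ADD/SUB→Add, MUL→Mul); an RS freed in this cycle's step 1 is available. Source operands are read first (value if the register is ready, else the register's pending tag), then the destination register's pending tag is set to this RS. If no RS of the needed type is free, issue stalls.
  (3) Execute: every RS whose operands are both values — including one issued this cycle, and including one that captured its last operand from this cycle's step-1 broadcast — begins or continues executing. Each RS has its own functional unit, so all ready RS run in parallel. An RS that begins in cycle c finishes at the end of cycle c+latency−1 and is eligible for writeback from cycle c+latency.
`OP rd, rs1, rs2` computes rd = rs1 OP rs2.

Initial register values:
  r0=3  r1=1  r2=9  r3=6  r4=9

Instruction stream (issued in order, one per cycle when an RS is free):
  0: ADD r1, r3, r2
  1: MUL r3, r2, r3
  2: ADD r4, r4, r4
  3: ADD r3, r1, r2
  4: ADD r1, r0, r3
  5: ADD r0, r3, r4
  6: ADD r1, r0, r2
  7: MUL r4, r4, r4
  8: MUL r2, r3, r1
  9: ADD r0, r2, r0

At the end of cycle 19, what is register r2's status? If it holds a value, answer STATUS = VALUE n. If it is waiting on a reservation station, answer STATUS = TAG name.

c1: issue ADD r1<-Add1 | r0:3,r1:Add1,r2:9,r3:6,r4:9
c2: issue MUL r3<-Mul1 | r0:3,r1:Add1,r2:9,r3:Mul1,r4:9
c3: issue ADD r4<-Add2 | r0:3,r1:Add1,r2:9,r3:Mul1,r4:Add2
c4: CDB Add1=15; issue ADD r3<-Add1 | r0:3,r1:15,r2:9,r3:Add1,r4:Add2
c5: stall | r0:3,r1:15,r2:9,r3:Add1,r4:Add2
c6: CDB Add2=18; issue ADD r1<-Add2 | r0:3,r1:Add2,r2:9,r3:Add1,r4:18
c7: CDB Add1=24; issue ADD r0<-Add1 | r0:Add1,r1:Add2,r2:9,r3:24,r4:18
c8: CDB Mul1=54; stall | r0:Add1,r1:Add2,r2:9,r3:24,r4:18
c9: stall | r0:Add1,r1:Add2,r2:9,r3:24,r4:18
c10: CDB Add1=42; issue ADD r1<-Add1 | r0:42,r1:Add1,r2:9,r3:24,r4:18
c11: CDB Add2=27; issue MUL r4<-Mul1 | r0:42,r1:Add1,r2:9,r3:24,r4:Mul1
c12: issue MUL r2<-Mul2 | r0:42,r1:Add1,r2:Mul2,r3:24,r4:Mul1
c13: CDB Add1=51; issue ADD r0<-Add1 | r0:Add1,r1:51,r2:Mul2,r3:24,r4:Mul1
c14: - | r0:Add1,r1:51,r2:Mul2,r3:24,r4:Mul1
c15: CDB Mul1=324 | r0:Add1,r1:51,r2:Mul2,r3:24,r4:324
c16: - | r0:Add1,r1:51,r2:Mul2,r3:24,r4:324
c17: CDB Mul2=1224 | r0:Add1,r1:51,r2:1224,r3:24,r4:324
c18: - | r0:Add1,r1:51,r2:1224,r3:24,r4:324
c19: - | r0:Add1,r1:51,r2:1224,r3:24,r4:324

STATUS = VALUE 1224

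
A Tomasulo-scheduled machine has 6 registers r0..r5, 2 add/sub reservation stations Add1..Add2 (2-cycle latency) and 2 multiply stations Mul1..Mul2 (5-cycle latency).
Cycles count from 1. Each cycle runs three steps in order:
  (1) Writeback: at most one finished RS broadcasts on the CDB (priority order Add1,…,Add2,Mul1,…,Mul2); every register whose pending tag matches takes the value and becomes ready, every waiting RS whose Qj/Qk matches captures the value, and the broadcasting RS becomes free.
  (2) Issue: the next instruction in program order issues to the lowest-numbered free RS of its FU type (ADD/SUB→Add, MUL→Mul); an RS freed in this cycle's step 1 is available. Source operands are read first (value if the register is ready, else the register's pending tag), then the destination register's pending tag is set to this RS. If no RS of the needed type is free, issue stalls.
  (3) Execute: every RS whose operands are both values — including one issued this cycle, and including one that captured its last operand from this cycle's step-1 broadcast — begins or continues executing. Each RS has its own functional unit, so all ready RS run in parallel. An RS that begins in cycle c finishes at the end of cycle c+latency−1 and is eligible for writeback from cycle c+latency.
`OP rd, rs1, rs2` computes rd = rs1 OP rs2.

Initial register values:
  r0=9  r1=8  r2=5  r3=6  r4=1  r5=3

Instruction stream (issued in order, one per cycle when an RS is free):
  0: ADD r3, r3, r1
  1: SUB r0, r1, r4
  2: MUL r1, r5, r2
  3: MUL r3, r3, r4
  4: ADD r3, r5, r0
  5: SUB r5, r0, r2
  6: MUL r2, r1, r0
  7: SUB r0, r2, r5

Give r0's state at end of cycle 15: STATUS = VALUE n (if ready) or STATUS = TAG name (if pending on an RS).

cycle 1: issue ADD r3<-Add1 // r0:9,r1:8,r2:5,r3:Add1,r4:1,r5:3
cycle 2: issue SUB r0<-Add2 // r0:Add2,r1:8,r2:5,r3:Add1,r4:1,r5:3
cycle 3: CDB Add1=14; issue MUL r1<-Mul1 // r0:Add2,r1:Mul1,r2:5,r3:14,r4:1,r5:3
cycle 4: CDB Add2=7; issue MUL r3<-Mul2 // r0:7,r1:Mul1,r2:5,r3:Mul2,r4:1,r5:3
cycle 5: issue ADD r3<-Add1 // r0:7,r1:Mul1,r2:5,r3:Add1,r4:1,r5:3
cycle 6: issue SUB r5<-Add2 // r0:7,r1:Mul1,r2:5,r3:Add1,r4:1,r5:Add2
cycle 7: CDB Add1=10; stall // r0:7,r1:Mul1,r2:5,r3:10,r4:1,r5:Add2
cycle 8: CDB Add2=2; stall // r0:7,r1:Mul1,r2:5,r3:10,r4:1,r5:2
cycle 9: CDB Mul1=15; issue MUL r2<-Mul1 // r0:7,r1:15,r2:Mul1,r3:10,r4:1,r5:2
cycle 10: CDB Mul2=14; issue SUB r0<-Add1 // r0:Add1,r1:15,r2:Mul1,r3:10,r4:1,r5:2
cycle 11: - // r0:Add1,r1:15,r2:Mul1,r3:10,r4:1,r5:2
cycle 12: - // r0:Add1,r1:15,r2:Mul1,r3:10,r4:1,r5:2
cycle 13: - // r0:Add1,r1:15,r2:Mul1,r3:10,r4:1,r5:2
cycle 14: CDB Mul1=105 // r0:Add1,r1:15,r2:105,r3:10,r4:1,r5:2
cycle 15: - // r0:Add1,r1:15,r2:105,r3:10,r4:1,r5:2

STATUS = TAG Add1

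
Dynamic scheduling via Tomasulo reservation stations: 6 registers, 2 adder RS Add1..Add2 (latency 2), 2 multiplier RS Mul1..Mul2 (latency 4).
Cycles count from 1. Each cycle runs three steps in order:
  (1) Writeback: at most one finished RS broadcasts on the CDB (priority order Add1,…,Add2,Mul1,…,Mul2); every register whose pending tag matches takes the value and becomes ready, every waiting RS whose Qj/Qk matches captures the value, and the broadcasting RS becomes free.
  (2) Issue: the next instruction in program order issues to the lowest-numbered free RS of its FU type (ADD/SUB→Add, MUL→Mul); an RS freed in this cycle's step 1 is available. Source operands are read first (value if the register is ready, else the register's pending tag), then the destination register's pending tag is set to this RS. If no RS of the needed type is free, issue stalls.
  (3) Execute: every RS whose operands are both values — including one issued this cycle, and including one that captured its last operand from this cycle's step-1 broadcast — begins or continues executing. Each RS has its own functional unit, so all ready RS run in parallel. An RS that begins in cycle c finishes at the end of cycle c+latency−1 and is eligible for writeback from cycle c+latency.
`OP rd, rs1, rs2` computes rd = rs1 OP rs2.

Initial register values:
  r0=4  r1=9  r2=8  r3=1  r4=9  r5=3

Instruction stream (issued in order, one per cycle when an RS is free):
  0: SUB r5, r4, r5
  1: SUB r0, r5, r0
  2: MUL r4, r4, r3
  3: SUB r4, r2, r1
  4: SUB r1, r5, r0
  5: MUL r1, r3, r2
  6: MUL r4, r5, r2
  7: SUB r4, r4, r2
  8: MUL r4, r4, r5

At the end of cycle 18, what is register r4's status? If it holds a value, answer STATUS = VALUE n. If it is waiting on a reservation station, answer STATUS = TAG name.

STATUS = VALUE 240

  c1: issue SUB r5<-Add1  regs: r0:4,r1:9,r2:8,r3:1,r4:9,r5:Add1
  c2: issue SUB r0<-Add2  regs: r0:Add2,r1:9,r2:8,r3:1,r4:9,r5:Add1
  c3: CDB Add1=6; issue MUL r4<-Mul1  regs: r0:Add2,r1:9,r2:8,r3:1,r4:Mul1,r5:6
  c4: issue SUB r4<-Add1  regs: r0:Add2,r1:9,r2:8,r3:1,r4:Add1,r5:6
  c5: CDB Add2=2; issue SUB r1<-Add2  regs: r0:2,r1:Add2,r2:8,r3:1,r4:Add1,r5:6
  c6: CDB Add1=-1; issue MUL r1<-Mul2  regs: r0:2,r1:Mul2,r2:8,r3:1,r4:-1,r5:6
  c7: CDB Add2=4; stall  regs: r0:2,r1:Mul2,r2:8,r3:1,r4:-1,r5:6
  c8: CDB Mul1=9; issue MUL r4<-Mul1  regs: r0:2,r1:Mul2,r2:8,r3:1,r4:Mul1,r5:6
  c9: issue SUB r4<-Add1  regs: r0:2,r1:Mul2,r2:8,r3:1,r4:Add1,r5:6
  c10: CDB Mul2=8; issue MUL r4<-Mul2  regs: r0:2,r1:8,r2:8,r3:1,r4:Mul2,r5:6
  c11: -  regs: r0:2,r1:8,r2:8,r3:1,r4:Mul2,r5:6
  c12: CDB Mul1=48  regs: r0:2,r1:8,r2:8,r3:1,r4:Mul2,r5:6
  c13: -  regs: r0:2,r1:8,r2:8,r3:1,r4:Mul2,r5:6
  c14: CDB Add1=40  regs: r0:2,r1:8,r2:8,r3:1,r4:Mul2,r5:6
  c15: -  regs: r0:2,r1:8,r2:8,r3:1,r4:Mul2,r5:6
  c16: -  regs: r0:2,r1:8,r2:8,r3:1,r4:Mul2,r5:6
  c17: -  regs: r0:2,r1:8,r2:8,r3:1,r4:Mul2,r5:6
  c18: CDB Mul2=240  regs: r0:2,r1:8,r2:8,r3:1,r4:240,r5:6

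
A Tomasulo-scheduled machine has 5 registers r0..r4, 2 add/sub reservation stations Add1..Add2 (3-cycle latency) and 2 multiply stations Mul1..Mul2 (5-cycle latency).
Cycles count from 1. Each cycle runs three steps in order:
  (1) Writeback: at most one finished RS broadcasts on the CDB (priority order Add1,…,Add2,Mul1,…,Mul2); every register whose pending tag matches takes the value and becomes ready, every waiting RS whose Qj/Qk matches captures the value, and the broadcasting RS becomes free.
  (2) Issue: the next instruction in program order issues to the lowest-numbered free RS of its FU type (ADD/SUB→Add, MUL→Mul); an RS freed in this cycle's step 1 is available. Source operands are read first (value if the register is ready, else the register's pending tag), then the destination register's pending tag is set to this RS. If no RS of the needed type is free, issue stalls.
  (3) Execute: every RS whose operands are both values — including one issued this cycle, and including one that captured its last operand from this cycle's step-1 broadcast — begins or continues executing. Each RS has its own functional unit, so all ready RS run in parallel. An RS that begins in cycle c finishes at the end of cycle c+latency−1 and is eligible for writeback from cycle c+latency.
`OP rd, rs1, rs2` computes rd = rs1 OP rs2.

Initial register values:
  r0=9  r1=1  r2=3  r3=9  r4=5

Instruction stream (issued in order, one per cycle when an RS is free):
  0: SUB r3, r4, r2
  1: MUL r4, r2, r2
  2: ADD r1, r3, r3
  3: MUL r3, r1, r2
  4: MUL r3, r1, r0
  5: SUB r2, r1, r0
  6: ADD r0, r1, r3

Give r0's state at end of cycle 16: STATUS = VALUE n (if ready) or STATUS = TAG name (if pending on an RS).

STATUS = VALUE 40

c1: issue SUB r3<-Add1 | r0:9,r1:1,r2:3,r3:Add1,r4:5
c2: issue MUL r4<-Mul1 | r0:9,r1:1,r2:3,r3:Add1,r4:Mul1
c3: issue ADD r1<-Add2 | r0:9,r1:Add2,r2:3,r3:Add1,r4:Mul1
c4: CDB Add1=2; issue MUL r3<-Mul2 | r0:9,r1:Add2,r2:3,r3:Mul2,r4:Mul1
c5: stall | r0:9,r1:Add2,r2:3,r3:Mul2,r4:Mul1
c6: stall | r0:9,r1:Add2,r2:3,r3:Mul2,r4:Mul1
c7: CDB Add2=4; stall | r0:9,r1:4,r2:3,r3:Mul2,r4:Mul1
c8: CDB Mul1=9; issue MUL r3<-Mul1 | r0:9,r1:4,r2:3,r3:Mul1,r4:9
c9: issue SUB r2<-Add1 | r0:9,r1:4,r2:Add1,r3:Mul1,r4:9
c10: issue ADD r0<-Add2 | r0:Add2,r1:4,r2:Add1,r3:Mul1,r4:9
c11: - | r0:Add2,r1:4,r2:Add1,r3:Mul1,r4:9
c12: CDB Add1=-5 | r0:Add2,r1:4,r2:-5,r3:Mul1,r4:9
c13: CDB Mul1=36 | r0:Add2,r1:4,r2:-5,r3:36,r4:9
c14: CDB Mul2=12 | r0:Add2,r1:4,r2:-5,r3:36,r4:9
c15: - | r0:Add2,r1:4,r2:-5,r3:36,r4:9
c16: CDB Add2=40 | r0:40,r1:4,r2:-5,r3:36,r4:9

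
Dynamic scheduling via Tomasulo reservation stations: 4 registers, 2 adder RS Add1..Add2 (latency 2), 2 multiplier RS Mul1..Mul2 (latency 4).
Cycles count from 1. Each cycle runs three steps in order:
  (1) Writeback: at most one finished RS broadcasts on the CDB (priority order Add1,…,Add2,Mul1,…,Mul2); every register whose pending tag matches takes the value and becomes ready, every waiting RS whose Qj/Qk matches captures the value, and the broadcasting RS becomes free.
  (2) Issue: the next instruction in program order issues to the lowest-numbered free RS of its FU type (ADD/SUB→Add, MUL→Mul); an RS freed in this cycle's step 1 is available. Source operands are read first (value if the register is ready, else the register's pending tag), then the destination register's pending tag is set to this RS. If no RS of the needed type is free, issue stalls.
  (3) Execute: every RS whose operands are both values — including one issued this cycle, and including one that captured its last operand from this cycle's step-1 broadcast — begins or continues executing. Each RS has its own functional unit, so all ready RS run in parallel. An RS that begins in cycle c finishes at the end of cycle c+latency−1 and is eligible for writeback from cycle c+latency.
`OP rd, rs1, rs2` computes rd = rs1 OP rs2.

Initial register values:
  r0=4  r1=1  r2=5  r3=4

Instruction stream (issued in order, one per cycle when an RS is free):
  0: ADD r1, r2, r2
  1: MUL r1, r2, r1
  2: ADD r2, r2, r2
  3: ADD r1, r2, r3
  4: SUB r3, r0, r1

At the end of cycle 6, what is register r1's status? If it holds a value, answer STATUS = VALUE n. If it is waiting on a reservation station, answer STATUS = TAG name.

STATUS = TAG Add2

c1: issue ADD r1<-Add1 | r0:4,r1:Add1,r2:5,r3:4
c2: issue MUL r1<-Mul1 | r0:4,r1:Mul1,r2:5,r3:4
c3: CDB Add1=10; issue ADD r2<-Add1 | r0:4,r1:Mul1,r2:Add1,r3:4
c4: issue ADD r1<-Add2 | r0:4,r1:Add2,r2:Add1,r3:4
c5: CDB Add1=10; issue SUB r3<-Add1 | r0:4,r1:Add2,r2:10,r3:Add1
c6: - | r0:4,r1:Add2,r2:10,r3:Add1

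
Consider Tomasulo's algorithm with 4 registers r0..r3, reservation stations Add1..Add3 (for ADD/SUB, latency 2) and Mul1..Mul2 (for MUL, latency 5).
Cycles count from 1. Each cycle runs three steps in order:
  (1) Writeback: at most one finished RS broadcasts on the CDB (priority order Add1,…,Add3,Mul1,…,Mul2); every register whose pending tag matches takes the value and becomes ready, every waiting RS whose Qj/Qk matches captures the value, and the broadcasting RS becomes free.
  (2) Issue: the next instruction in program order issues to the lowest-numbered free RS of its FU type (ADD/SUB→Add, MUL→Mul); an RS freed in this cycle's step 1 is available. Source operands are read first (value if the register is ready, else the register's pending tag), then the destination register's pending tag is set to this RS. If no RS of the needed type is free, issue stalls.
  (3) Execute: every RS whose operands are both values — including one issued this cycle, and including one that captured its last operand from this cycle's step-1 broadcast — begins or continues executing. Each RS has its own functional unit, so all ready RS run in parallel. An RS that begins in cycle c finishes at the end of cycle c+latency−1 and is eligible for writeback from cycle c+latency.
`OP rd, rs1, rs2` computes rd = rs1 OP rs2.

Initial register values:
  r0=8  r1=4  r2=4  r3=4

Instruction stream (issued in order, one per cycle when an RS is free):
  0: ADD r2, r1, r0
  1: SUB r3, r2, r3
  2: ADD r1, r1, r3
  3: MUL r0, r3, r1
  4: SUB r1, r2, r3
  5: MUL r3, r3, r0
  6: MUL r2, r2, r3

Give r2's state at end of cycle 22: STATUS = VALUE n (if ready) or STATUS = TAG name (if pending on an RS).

c1: issue ADD r2<-Add1 | r0:8,r1:4,r2:Add1,r3:4
c2: issue SUB r3<-Add2 | r0:8,r1:4,r2:Add1,r3:Add2
c3: CDB Add1=12; issue ADD r1<-Add1 | r0:8,r1:Add1,r2:12,r3:Add2
c4: issue MUL r0<-Mul1 | r0:Mul1,r1:Add1,r2:12,r3:Add2
c5: CDB Add2=8; issue SUB r1<-Add2 | r0:Mul1,r1:Add2,r2:12,r3:8
c6: issue MUL r3<-Mul2 | r0:Mul1,r1:Add2,r2:12,r3:Mul2
c7: CDB Add1=12; stall | r0:Mul1,r1:Add2,r2:12,r3:Mul2
c8: CDB Add2=4; stall | r0:Mul1,r1:4,r2:12,r3:Mul2
c9: stall | r0:Mul1,r1:4,r2:12,r3:Mul2
c10: stall | r0:Mul1,r1:4,r2:12,r3:Mul2
c11: stall | r0:Mul1,r1:4,r2:12,r3:Mul2
c12: CDB Mul1=96; issue MUL r2<-Mul1 | r0:96,r1:4,r2:Mul1,r3:Mul2
c13: - | r0:96,r1:4,r2:Mul1,r3:Mul2
c14: - | r0:96,r1:4,r2:Mul1,r3:Mul2
c15: - | r0:96,r1:4,r2:Mul1,r3:Mul2
c16: - | r0:96,r1:4,r2:Mul1,r3:Mul2
c17: CDB Mul2=768 | r0:96,r1:4,r2:Mul1,r3:768
c18: - | r0:96,r1:4,r2:Mul1,r3:768
c19: - | r0:96,r1:4,r2:Mul1,r3:768
c20: - | r0:96,r1:4,r2:Mul1,r3:768
c21: - | r0:96,r1:4,r2:Mul1,r3:768
c22: CDB Mul1=9216 | r0:96,r1:4,r2:9216,r3:768

STATUS = VALUE 9216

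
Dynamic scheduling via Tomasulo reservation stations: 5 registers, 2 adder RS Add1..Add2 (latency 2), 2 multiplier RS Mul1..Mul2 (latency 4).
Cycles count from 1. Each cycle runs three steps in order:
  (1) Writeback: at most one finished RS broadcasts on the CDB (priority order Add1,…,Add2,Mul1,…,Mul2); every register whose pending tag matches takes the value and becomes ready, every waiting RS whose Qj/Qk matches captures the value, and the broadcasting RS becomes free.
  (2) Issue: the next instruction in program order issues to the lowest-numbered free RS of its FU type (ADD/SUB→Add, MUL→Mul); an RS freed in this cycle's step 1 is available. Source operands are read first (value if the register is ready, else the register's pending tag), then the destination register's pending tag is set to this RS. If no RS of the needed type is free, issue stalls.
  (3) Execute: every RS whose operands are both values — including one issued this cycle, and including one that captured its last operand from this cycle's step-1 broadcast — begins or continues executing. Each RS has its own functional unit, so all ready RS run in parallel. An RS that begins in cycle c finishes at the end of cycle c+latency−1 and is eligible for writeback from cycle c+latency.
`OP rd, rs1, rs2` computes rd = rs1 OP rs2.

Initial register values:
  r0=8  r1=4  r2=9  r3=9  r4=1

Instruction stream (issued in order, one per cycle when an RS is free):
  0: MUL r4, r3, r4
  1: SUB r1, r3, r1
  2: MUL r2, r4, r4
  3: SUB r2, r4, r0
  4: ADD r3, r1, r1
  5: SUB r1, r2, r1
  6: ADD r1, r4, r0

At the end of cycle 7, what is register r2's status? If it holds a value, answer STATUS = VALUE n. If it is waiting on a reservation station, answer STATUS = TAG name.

STATUS = VALUE 1

cycle 1: issue MUL r4<-Mul1 // r0:8,r1:4,r2:9,r3:9,r4:Mul1
cycle 2: issue SUB r1<-Add1 // r0:8,r1:Add1,r2:9,r3:9,r4:Mul1
cycle 3: issue MUL r2<-Mul2 // r0:8,r1:Add1,r2:Mul2,r3:9,r4:Mul1
cycle 4: CDB Add1=5; issue SUB r2<-Add1 // r0:8,r1:5,r2:Add1,r3:9,r4:Mul1
cycle 5: CDB Mul1=9; issue ADD r3<-Add2 // r0:8,r1:5,r2:Add1,r3:Add2,r4:9
cycle 6: stall // r0:8,r1:5,r2:Add1,r3:Add2,r4:9
cycle 7: CDB Add1=1; issue SUB r1<-Add1 // r0:8,r1:Add1,r2:1,r3:Add2,r4:9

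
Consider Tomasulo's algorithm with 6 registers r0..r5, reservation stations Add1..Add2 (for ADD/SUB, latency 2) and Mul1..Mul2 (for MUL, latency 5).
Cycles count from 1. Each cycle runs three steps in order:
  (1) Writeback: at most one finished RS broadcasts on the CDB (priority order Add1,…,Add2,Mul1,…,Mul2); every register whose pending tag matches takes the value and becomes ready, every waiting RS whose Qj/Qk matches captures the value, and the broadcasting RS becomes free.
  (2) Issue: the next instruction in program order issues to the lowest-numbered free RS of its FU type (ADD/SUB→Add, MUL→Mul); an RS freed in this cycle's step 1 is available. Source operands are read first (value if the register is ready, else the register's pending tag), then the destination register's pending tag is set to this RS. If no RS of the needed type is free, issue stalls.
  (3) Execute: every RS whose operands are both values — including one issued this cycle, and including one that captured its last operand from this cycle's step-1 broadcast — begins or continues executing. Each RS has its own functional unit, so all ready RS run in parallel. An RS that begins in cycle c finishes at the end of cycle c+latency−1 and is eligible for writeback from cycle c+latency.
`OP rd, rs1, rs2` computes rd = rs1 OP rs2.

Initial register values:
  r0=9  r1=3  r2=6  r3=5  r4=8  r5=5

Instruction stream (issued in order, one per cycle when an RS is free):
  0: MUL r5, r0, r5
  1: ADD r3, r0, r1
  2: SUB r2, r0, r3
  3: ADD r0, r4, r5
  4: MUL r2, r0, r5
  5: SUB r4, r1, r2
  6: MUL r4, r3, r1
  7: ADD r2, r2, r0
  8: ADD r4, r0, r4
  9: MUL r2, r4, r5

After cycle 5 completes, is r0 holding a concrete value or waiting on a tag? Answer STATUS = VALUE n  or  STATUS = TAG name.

c1: issue MUL r5<-Mul1 | r0:9,r1:3,r2:6,r3:5,r4:8,r5:Mul1
c2: issue ADD r3<-Add1 | r0:9,r1:3,r2:6,r3:Add1,r4:8,r5:Mul1
c3: issue SUB r2<-Add2 | r0:9,r1:3,r2:Add2,r3:Add1,r4:8,r5:Mul1
c4: CDB Add1=12; issue ADD r0<-Add1 | r0:Add1,r1:3,r2:Add2,r3:12,r4:8,r5:Mul1
c5: issue MUL r2<-Mul2 | r0:Add1,r1:3,r2:Mul2,r3:12,r4:8,r5:Mul1

STATUS = TAG Add1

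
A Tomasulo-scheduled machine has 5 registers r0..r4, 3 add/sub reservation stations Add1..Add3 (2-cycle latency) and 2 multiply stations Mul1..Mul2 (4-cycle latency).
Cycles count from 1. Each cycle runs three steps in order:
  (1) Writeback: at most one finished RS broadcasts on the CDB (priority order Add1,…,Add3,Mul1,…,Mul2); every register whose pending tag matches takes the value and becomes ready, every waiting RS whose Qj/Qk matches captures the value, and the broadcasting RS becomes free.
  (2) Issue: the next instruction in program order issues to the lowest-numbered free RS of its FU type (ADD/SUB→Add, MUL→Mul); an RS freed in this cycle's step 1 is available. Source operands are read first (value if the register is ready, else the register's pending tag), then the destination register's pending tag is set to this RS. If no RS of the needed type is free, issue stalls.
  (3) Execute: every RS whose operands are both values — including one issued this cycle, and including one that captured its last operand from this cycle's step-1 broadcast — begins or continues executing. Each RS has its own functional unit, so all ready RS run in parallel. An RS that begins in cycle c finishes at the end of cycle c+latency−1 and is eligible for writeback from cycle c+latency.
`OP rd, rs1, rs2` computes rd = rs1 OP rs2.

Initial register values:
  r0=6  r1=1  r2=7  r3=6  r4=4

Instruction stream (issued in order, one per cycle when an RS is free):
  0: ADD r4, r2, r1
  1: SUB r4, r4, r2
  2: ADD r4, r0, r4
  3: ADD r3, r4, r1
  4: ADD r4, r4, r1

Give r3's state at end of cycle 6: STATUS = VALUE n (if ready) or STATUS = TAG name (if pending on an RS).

  c1: issue ADD r4<-Add1  regs: r0:6,r1:1,r2:7,r3:6,r4:Add1
  c2: issue SUB r4<-Add2  regs: r0:6,r1:1,r2:7,r3:6,r4:Add2
  c3: CDB Add1=8; issue ADD r4<-Add1  regs: r0:6,r1:1,r2:7,r3:6,r4:Add1
  c4: issue ADD r3<-Add3  regs: r0:6,r1:1,r2:7,r3:Add3,r4:Add1
  c5: CDB Add2=1; issue ADD r4<-Add2  regs: r0:6,r1:1,r2:7,r3:Add3,r4:Add2
  c6: -  regs: r0:6,r1:1,r2:7,r3:Add3,r4:Add2

STATUS = TAG Add3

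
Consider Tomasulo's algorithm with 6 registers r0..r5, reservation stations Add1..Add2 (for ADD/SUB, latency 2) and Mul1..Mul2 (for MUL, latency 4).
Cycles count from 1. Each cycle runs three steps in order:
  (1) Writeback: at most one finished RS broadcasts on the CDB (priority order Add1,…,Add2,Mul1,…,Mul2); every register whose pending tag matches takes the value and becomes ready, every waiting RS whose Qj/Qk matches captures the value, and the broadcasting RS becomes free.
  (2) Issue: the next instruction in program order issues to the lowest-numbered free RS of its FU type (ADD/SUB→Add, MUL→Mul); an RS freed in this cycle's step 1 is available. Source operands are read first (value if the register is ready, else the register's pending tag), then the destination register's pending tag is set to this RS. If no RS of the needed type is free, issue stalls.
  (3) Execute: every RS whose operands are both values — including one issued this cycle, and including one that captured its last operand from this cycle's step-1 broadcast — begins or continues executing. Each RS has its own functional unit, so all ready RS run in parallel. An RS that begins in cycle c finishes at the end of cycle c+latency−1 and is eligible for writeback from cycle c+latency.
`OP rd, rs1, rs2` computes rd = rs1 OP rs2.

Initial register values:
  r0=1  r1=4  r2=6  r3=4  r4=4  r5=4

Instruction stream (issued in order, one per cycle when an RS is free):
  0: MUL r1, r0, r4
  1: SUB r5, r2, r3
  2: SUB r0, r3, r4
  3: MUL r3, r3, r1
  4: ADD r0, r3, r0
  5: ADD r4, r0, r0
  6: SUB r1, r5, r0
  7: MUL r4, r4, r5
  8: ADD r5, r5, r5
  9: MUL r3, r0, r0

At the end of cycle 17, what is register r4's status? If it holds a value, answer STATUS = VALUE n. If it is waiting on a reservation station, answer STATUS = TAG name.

STATUS = TAG Mul1

c1: issue MUL r1<-Mul1 | r0:1,r1:Mul1,r2:6,r3:4,r4:4,r5:4
c2: issue SUB r5<-Add1 | r0:1,r1:Mul1,r2:6,r3:4,r4:4,r5:Add1
c3: issue SUB r0<-Add2 | r0:Add2,r1:Mul1,r2:6,r3:4,r4:4,r5:Add1
c4: CDB Add1=2; issue MUL r3<-Mul2 | r0:Add2,r1:Mul1,r2:6,r3:Mul2,r4:4,r5:2
c5: CDB Add2=0; issue ADD r0<-Add1 | r0:Add1,r1:Mul1,r2:6,r3:Mul2,r4:4,r5:2
c6: CDB Mul1=4; issue ADD r4<-Add2 | r0:Add1,r1:4,r2:6,r3:Mul2,r4:Add2,r5:2
c7: stall | r0:Add1,r1:4,r2:6,r3:Mul2,r4:Add2,r5:2
c8: stall | r0:Add1,r1:4,r2:6,r3:Mul2,r4:Add2,r5:2
c9: stall | r0:Add1,r1:4,r2:6,r3:Mul2,r4:Add2,r5:2
c10: CDB Mul2=16; stall | r0:Add1,r1:4,r2:6,r3:16,r4:Add2,r5:2
c11: stall | r0:Add1,r1:4,r2:6,r3:16,r4:Add2,r5:2
c12: CDB Add1=16; issue SUB r1<-Add1 | r0:16,r1:Add1,r2:6,r3:16,r4:Add2,r5:2
c13: issue MUL r4<-Mul1 | r0:16,r1:Add1,r2:6,r3:16,r4:Mul1,r5:2
c14: CDB Add1=-14; issue ADD r5<-Add1 | r0:16,r1:-14,r2:6,r3:16,r4:Mul1,r5:Add1
c15: CDB Add2=32; issue MUL r3<-Mul2 | r0:16,r1:-14,r2:6,r3:Mul2,r4:Mul1,r5:Add1
c16: CDB Add1=4 | r0:16,r1:-14,r2:6,r3:Mul2,r4:Mul1,r5:4
c17: - | r0:16,r1:-14,r2:6,r3:Mul2,r4:Mul1,r5:4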